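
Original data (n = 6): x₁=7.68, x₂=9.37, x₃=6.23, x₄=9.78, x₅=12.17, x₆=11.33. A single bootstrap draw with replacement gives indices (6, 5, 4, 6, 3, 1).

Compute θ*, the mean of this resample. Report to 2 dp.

θ* = 9.75

Resample values: 11.33, 12.17, 9.78, 11.33, 6.23, 7.68.
Mean = (11.33 + 12.17 + 9.78 + 11.33 + 6.23 + 7.68) / 6 = 58.520 / 6 = 9.75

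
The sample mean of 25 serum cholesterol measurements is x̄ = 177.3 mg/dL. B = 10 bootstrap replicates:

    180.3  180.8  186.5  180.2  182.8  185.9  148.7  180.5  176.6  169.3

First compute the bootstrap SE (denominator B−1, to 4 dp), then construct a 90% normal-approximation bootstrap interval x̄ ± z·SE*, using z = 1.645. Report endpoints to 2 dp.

(159.02, 195.58)

Mean of replicates = 177.1600; sum of squared deviations = 1111.0040; SE* = √(1111.0040/9) = 11.1106
Margin = 1.645 × 11.1106 = 18.277
Interval: 177.3 ± 18.277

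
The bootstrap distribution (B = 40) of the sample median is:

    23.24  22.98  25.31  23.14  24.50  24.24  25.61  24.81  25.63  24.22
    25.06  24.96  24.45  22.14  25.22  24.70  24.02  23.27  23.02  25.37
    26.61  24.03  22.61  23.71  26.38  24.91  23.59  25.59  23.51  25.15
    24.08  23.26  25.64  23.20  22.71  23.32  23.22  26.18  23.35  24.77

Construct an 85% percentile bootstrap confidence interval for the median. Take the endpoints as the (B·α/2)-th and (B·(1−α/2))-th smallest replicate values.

(22.71, 25.64)

Sorted replicates: 22.14, 22.61, 22.71, 22.98, 23.02, 23.14, 23.20, 23.22, 23.24, 23.26, 23.27, 23.32, 23.35, 23.51, 23.59, 23.71, 24.02, 24.03, 24.08, 24.22, 24.24, 24.45, 24.50, 24.70, 24.77, 24.81, 24.91, 24.96, 25.06, 25.15, 25.22, 25.31, 25.37, 25.59, 25.61, 25.63, 25.64, 26.18, 26.38, 26.61
α = 0.15; lower rank = 40 × 0.075 = 3; upper rank = 40 × 0.925 = 37.
The 3rd smallest replicate is 22.71; the 37th is 25.64.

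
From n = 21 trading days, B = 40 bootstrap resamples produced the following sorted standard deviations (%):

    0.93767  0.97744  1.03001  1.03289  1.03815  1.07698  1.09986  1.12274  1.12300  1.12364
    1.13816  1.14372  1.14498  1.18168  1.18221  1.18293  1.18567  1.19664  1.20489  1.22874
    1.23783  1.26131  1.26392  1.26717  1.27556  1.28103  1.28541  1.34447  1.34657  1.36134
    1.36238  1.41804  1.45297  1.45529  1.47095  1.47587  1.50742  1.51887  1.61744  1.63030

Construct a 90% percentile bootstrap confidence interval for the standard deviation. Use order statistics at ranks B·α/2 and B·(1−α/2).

α = 0.10; lower rank = 40 × 0.050 = 2; upper rank = 40 × 0.950 = 38.
The 2nd smallest replicate is 0.97744; the 38th is 1.51887.

(0.97744, 1.51887)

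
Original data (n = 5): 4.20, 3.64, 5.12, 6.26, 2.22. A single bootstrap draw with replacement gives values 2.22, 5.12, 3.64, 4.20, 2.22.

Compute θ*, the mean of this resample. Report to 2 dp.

Mean = (2.22 + 5.12 + 3.64 + 4.20 + 2.22) / 5 = 17.400 / 5 = 3.48

θ* = 3.48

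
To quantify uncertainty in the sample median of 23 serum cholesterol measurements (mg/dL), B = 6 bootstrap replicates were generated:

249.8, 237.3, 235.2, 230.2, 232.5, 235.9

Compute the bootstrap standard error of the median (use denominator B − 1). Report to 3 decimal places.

Bootstrap SE is the standard deviation of the 6 replicate medians.
Mean of replicates: (249.8 + 237.3 + 235.2 + 230.2 + 232.5 + 235.9) / 6 = 1420.9000 / 6 = 236.8167
Sum of squared deviations: (+12.9833)² + (+0.4833)² + (−1.6167)² + (−6.6167)² + (−4.3167)² + (−0.9167)² = 234.6683
Variance = 234.6683 / 5 = 46.9337
SE* = √46.9337

SE* = 6.851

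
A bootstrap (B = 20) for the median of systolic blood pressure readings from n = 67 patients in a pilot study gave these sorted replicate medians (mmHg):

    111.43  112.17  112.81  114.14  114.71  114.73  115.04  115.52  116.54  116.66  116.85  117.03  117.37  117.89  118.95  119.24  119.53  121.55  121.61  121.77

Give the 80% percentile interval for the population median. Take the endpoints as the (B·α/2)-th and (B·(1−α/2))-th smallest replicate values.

α = 0.20; lower rank = 20 × 0.100 = 2; upper rank = 20 × 0.900 = 18.
The 2nd smallest replicate is 112.17; the 18th is 121.55.

(112.17, 121.55)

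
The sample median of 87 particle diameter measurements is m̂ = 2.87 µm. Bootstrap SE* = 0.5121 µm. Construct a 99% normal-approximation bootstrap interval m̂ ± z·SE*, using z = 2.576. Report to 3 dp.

Margin = 2.576 × 0.5121 = 1.3192
Interval: 2.87 ± 1.3192

(1.551, 4.189)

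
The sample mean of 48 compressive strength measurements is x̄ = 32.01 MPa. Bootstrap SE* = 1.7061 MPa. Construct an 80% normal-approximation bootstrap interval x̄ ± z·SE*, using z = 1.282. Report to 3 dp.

Margin = 1.282 × 1.7061 = 2.1872
Interval: 32.01 ± 2.1872

(29.823, 34.197)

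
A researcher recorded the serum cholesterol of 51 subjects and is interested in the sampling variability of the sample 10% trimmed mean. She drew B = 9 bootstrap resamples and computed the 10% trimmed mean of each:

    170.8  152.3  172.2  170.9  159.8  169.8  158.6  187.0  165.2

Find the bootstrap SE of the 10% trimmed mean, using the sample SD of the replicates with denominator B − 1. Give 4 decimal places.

Bootstrap SE is the standard deviation of the 9 replicate 10% trimmed means.
Mean of replicates: (170.8 + 152.3 + 172.2 + 170.9 + 159.8 + 169.8 + 158.6 + 187.0 + 165.2) / 9 = 1506.60000 / 9 = 167.40000
Sum of squared deviations: (+3.40000)² + (−15.10000)² + (+4.80000)² + (+3.50000)² + (−7.60000)² + (+2.40000)² + (−8.80000)² + (+19.60000)² + (−2.20000)² = 804.82000
Variance = 804.82000 / 8 = 100.60250
SE* = √100.60250

SE* = 10.0301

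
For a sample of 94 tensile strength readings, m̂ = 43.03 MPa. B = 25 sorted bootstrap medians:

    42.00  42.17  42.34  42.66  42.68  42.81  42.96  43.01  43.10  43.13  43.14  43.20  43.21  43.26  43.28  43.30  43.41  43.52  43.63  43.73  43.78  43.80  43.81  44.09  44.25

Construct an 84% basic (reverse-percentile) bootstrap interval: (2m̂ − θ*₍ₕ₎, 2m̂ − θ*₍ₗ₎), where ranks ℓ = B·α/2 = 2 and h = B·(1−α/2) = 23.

Percentile endpoints at ranks 2 and 23: θ*₍2₎ = 42.17, θ*₍23₎ = 43.81.
Basic interval reflects these around m̂:
  lower = 2 × 43.03 − 43.81 = 42.25
  upper = 2 × 43.03 − 42.17 = 43.89

(42.25, 43.89)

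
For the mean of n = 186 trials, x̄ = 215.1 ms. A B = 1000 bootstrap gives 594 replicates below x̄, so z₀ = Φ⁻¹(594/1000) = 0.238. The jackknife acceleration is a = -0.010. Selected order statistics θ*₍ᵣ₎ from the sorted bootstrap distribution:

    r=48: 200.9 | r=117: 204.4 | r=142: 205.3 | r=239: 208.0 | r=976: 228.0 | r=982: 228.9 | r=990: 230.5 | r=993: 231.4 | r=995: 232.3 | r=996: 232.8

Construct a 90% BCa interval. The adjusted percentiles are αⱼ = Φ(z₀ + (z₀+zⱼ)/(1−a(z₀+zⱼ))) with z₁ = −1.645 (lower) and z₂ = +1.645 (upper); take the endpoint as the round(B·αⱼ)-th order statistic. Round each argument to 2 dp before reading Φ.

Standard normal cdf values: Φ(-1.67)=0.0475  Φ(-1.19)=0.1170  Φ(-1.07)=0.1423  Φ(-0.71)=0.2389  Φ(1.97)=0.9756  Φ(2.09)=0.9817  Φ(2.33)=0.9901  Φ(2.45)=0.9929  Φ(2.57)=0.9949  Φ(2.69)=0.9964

Lower: z₀ + z₁ = 0.238 + (-1.645) = -1.407; 1 − a(z₀+z₁) = 1 − (-0.010)(-1.407) = 0.9859; argument = 0.238 + (-1.407)/0.9859 = -1.1891 → -1.19.
α₁ = Φ(-1.19) = 0.1170; rank = round(1000 × 0.1170) = 117; θ*₍117₎ = 204.4.
Upper: z₀ + z₂ = 1.883; 1 − a(z₀+z₂) = 1.0188; argument = 2.0862 → 2.09; α₂ = 0.9817; rank = 982; θ*₍982₎ = 228.9.

(204.4, 228.9)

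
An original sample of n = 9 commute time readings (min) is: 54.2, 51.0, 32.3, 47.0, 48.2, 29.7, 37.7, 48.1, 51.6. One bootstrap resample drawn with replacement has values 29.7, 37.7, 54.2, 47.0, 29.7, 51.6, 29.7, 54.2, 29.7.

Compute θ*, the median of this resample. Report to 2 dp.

Sorted: 29.7, 29.7, 29.7, 29.7, 37.7, 47.0, 51.6, 54.2, 54.2
Median = middle value = 37.70

θ* = 37.70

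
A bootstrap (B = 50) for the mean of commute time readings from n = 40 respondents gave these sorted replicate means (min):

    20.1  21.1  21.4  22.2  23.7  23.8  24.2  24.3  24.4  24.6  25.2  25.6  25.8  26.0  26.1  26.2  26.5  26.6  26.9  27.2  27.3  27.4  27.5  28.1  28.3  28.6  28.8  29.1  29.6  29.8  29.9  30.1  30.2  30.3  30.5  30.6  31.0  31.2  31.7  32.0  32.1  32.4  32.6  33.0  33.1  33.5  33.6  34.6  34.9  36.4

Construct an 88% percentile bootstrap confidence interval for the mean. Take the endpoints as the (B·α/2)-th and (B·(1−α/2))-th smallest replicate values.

α = 0.12; lower rank = 50 × 0.060 = 3; upper rank = 50 × 0.940 = 47.
The 3rd smallest replicate is 21.4; the 47th is 33.6.

(21.4, 33.6)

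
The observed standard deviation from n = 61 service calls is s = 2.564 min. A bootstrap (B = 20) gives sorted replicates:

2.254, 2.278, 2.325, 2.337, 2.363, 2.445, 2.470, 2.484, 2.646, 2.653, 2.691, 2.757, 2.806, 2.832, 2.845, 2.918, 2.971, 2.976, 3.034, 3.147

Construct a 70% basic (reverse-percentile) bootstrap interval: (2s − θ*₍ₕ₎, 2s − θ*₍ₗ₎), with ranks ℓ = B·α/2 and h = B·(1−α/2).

(2.157, 2.803)

Percentile endpoints at ranks 3 and 17: θ*₍3₎ = 2.325, θ*₍17₎ = 2.971.
Basic interval reflects these around s:
  lower = 2 × 2.564 − 2.971 = 2.157
  upper = 2 × 2.564 − 2.325 = 2.803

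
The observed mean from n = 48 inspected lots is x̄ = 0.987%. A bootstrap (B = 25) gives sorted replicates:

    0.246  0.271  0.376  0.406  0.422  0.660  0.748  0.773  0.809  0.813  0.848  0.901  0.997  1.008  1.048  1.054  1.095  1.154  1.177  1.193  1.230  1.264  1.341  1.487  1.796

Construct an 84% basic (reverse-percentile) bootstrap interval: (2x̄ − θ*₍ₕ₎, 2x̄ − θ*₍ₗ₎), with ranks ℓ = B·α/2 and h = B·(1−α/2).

(0.633, 1.703)

Percentile endpoints at ranks 2 and 23: θ*₍2₎ = 0.271, θ*₍23₎ = 1.341.
Basic interval reflects these around x̄:
  lower = 2 × 0.987 − 1.341 = 0.633
  upper = 2 × 0.987 − 0.271 = 1.703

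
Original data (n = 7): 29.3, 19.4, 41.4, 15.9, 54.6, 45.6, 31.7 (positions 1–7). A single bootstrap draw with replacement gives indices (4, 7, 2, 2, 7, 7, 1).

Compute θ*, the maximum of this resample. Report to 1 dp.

θ* = 31.7

Resample values: 15.9, 31.7, 19.4, 19.4, 31.7, 31.7, 29.3.
Maximum = 31.7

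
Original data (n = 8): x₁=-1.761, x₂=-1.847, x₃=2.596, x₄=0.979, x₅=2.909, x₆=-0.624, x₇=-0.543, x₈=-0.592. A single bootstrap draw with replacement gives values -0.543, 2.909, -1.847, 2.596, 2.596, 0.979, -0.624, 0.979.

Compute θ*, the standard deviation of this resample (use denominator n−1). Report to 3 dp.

θ* = 1.763

Mean = 0.8806; sum of squared deviations = 21.7492
s² = 21.7492 / 7 = 3.1070
s = √3.1070 = 1.763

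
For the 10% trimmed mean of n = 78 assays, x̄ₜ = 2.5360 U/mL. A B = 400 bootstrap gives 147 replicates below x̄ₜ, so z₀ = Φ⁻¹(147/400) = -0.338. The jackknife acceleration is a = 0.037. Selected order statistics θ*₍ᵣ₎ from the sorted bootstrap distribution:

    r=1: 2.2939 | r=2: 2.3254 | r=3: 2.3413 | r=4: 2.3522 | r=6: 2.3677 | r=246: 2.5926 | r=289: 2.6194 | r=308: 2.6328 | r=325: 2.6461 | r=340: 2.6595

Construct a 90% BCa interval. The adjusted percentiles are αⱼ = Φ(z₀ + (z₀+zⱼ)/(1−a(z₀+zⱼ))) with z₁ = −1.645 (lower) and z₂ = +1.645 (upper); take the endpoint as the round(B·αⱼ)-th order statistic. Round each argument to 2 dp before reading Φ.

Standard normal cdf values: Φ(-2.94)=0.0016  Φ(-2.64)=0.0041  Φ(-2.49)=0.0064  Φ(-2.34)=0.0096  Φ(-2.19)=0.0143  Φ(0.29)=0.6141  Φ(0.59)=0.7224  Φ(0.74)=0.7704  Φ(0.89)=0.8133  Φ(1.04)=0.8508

Lower: z₀ + z₁ = -0.338 + (-1.645) = -1.983; 1 − a(z₀+z₁) = 1 − (0.037)(-1.983) = 1.0734; argument = -0.338 + (-1.983)/1.0734 = -2.1855 → -2.19.
α₁ = Φ(-2.19) = 0.0143; rank = round(400 × 0.0143) = 6; θ*₍6₎ = 2.3677.
Upper: z₀ + z₂ = 1.307; 1 − a(z₀+z₂) = 0.9516; argument = 1.0354 → 1.04; α₂ = 0.8508; rank = 340; θ*₍340₎ = 2.6595.

(2.3677, 2.6595)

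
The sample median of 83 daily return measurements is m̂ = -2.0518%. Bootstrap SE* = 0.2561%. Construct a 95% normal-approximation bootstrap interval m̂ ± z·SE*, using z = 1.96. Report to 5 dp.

(-2.55376, -1.54984)

Margin = 1.96 × 0.2561 = 0.501956
Interval: -2.0518 ± 0.501956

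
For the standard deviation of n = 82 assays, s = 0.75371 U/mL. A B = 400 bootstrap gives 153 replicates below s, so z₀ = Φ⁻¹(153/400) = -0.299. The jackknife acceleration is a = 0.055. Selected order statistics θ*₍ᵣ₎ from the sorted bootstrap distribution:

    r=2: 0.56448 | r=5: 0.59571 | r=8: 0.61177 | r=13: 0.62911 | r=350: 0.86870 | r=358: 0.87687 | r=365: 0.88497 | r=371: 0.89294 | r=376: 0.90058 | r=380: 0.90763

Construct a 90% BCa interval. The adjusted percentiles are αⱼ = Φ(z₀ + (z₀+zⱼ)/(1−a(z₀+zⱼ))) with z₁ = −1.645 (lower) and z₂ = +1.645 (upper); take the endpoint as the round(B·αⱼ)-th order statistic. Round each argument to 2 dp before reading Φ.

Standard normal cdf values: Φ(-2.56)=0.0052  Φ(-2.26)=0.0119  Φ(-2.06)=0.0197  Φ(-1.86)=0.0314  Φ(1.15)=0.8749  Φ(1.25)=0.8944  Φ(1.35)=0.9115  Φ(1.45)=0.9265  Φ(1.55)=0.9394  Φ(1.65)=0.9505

(0.61177, 0.86870)

Lower: z₀ + z₁ = -0.299 + (-1.645) = -1.944; 1 − a(z₀+z₁) = 1 − (0.055)(-1.944) = 1.1069; argument = -0.299 + (-1.944)/1.1069 = -2.0552 → -2.06.
α₁ = Φ(-2.06) = 0.0197; rank = round(400 × 0.0197) = 8; θ*₍8₎ = 0.61177.
Upper: z₀ + z₂ = 1.346; 1 − a(z₀+z₂) = 0.9260; argument = 1.1546 → 1.15; α₂ = 0.8749; rank = 350; θ*₍350₎ = 0.86870.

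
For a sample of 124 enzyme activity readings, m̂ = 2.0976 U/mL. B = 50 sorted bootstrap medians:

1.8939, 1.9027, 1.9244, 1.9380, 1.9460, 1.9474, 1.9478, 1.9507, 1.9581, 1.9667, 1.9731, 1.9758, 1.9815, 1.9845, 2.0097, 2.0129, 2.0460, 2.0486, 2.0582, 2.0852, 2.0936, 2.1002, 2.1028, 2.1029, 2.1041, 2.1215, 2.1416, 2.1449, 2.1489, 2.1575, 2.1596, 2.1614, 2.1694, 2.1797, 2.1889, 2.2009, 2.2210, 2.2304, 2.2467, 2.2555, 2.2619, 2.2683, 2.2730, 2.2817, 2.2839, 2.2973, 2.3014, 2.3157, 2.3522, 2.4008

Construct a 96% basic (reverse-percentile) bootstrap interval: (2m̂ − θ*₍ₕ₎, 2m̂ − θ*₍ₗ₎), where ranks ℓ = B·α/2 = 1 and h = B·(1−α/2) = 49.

Percentile endpoints at ranks 1 and 49: θ*₍1₎ = 1.8939, θ*₍49₎ = 2.3522.
Basic interval reflects these around m̂:
  lower = 2 × 2.0976 − 2.3522 = 1.8430
  upper = 2 × 2.0976 − 1.8939 = 2.3013

(1.8430, 2.3013)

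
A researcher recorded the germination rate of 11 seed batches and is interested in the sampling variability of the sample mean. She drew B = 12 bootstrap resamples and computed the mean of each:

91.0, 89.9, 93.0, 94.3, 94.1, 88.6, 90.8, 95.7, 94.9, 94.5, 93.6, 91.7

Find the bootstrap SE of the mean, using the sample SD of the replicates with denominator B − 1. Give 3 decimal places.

SE* = 2.229

Bootstrap SE is the standard deviation of the 12 replicate means.
Mean of replicates: (91.0 + 89.9 + 93.0 + 94.3 + 94.1 + 88.6 + 90.8 + 95.7 + 94.9 + 94.5 + 93.6 + 91.7) / 12 = 1112.1000 / 12 = 92.6750
Sum of squared deviations: (−1.6750)² + (−2.7750)² + (+0.3250)² + (+1.6250)² + (+1.4250)² + (−4.0750)² + (−1.8750)² + (+3.0250)² + (+2.2250)² + (+1.8250)² + (+0.9250)² + (−0.9750)² = 54.6425
Variance = 54.6425 / 11 = 4.9675
SE* = √4.9675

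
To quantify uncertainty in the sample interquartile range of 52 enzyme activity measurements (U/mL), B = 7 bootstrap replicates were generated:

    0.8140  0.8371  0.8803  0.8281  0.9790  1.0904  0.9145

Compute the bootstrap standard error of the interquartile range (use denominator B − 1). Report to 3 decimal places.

SE* = 0.099

Bootstrap SE is the standard deviation of the 7 replicate interquartile ranges.
Mean of replicates: (0.8140 + 0.8371 + 0.8803 + 0.8281 + 0.9790 + 1.0904 + 0.9145) / 7 = 6.34340 / 7 = 0.90620
Sum of squared deviations: (−0.09220)² + (−0.06910)² + (−0.02590)² + (−0.07810)² + (+0.07280)² + (+0.18420)² + (+0.00830)² = 0.05934
Variance = 0.05934 / 6 = 0.00989
SE* = √0.00989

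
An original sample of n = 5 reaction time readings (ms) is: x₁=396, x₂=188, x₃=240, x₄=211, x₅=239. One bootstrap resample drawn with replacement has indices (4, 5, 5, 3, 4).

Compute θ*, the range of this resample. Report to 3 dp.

Resample values: 211, 239, 239, 240, 211.
Range = 240 − 211 = 29.000

θ* = 29.000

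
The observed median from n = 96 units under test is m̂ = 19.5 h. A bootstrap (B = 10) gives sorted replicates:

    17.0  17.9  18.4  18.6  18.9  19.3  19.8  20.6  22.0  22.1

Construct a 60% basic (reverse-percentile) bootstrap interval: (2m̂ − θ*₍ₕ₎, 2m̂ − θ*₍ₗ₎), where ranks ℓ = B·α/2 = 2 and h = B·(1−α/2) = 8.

(18.4, 21.1)

Percentile endpoints at ranks 2 and 8: θ*₍2₎ = 17.9, θ*₍8₎ = 20.6.
Basic interval reflects these around m̂:
  lower = 2 × 19.5 − 20.6 = 18.4
  upper = 2 × 19.5 − 17.9 = 21.1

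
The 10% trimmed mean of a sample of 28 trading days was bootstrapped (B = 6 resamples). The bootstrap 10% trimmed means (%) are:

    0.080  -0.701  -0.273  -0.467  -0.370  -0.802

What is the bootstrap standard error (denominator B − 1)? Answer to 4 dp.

Bootstrap SE is the standard deviation of the 6 replicate 10% trimmed means.
Mean of replicates: (0.080 + (-0.701) + (-0.273) + (-0.467) + (-0.370) + (-0.802)) / 6 = -2.53300 / 6 = -0.42217
Sum of squared deviations: (+0.50217)² + (−0.27883)² + (+0.14917)² + (−0.04483)² + (+0.05217)² + (−0.37983)² = 0.50117
Variance = 0.50117 / 5 = 0.10023
SE* = √0.10023

SE* = 0.3166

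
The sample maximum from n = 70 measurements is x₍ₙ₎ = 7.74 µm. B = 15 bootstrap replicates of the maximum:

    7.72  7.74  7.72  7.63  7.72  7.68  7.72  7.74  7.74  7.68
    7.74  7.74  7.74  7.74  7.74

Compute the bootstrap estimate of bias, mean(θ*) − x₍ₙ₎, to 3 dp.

bias = −0.021

mean(θ*) = (7.72 + 7.74 + 7.72 + 7.63 + 7.72 + 7.68 + 7.72 + 7.74 + 7.74 + 7.68 + 7.74 + 7.74 + 7.74 + 7.74 + 7.74) / 15 = 7.7193
bias = 7.7193 − 7.74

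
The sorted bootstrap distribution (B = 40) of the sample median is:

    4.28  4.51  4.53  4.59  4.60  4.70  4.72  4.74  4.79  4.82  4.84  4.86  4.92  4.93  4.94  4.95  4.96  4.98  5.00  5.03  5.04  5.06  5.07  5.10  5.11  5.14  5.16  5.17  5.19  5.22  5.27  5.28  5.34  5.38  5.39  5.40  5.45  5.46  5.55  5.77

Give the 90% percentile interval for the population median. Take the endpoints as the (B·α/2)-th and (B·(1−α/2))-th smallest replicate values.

α = 0.10; lower rank = 40 × 0.050 = 2; upper rank = 40 × 0.950 = 38.
The 2nd smallest replicate is 4.51; the 38th is 5.46.

(4.51, 5.46)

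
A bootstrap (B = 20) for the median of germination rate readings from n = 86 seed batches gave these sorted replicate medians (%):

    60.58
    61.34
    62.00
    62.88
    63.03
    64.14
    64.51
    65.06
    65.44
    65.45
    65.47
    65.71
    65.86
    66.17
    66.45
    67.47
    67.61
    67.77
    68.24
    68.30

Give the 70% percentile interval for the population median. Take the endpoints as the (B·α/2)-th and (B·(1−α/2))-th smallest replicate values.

α = 0.30; lower rank = 20 × 0.150 = 3; upper rank = 20 × 0.850 = 17.
The 3rd smallest replicate is 62.00; the 17th is 67.61.

(62.00, 67.61)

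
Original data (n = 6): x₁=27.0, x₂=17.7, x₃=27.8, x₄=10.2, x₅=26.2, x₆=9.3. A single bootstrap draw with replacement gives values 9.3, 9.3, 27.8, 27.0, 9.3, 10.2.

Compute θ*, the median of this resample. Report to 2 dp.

θ* = 9.75

Sorted: 9.3, 9.3, 9.3, 10.2, 27.0, 27.8
Median = average of the two middle values = 9.75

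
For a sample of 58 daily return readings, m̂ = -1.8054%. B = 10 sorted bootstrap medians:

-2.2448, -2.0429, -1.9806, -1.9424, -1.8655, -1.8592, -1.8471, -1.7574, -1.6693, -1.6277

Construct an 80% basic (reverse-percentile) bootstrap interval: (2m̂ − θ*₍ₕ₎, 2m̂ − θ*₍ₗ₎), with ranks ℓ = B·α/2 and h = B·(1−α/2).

Percentile endpoints at ranks 1 and 9: θ*₍1₎ = -2.2448, θ*₍9₎ = -1.6693.
Basic interval reflects these around m̂:
  lower = 2 × -1.8054 − -1.6693 = -1.9415
  upper = 2 × -1.8054 − -2.2448 = -1.3660

(-1.9415, -1.3660)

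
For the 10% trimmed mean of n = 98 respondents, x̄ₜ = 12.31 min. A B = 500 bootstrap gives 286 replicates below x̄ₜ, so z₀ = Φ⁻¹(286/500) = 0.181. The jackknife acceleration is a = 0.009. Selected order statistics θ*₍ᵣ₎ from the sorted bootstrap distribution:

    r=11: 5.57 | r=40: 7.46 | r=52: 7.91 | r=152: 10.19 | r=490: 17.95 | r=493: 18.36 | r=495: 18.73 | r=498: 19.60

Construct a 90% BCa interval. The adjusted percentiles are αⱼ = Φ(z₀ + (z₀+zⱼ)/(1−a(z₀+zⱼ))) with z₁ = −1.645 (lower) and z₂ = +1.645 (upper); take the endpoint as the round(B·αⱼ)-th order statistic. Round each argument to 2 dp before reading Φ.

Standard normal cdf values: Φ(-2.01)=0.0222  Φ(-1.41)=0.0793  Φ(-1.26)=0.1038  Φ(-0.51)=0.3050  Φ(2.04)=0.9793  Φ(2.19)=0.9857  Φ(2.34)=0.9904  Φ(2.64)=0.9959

Lower: z₀ + z₁ = 0.181 + (-1.645) = -1.464; 1 − a(z₀+z₁) = 1 − (0.009)(-1.464) = 1.0132; argument = 0.181 + (-1.464)/1.0132 = -1.2640 → -1.26.
α₁ = Φ(-1.26) = 0.1038; rank = round(500 × 0.1038) = 52; θ*₍52₎ = 7.91.
Upper: z₀ + z₂ = 1.826; 1 − a(z₀+z₂) = 0.9836; argument = 2.0375 → 2.04; α₂ = 0.9793; rank = 490; θ*₍490₎ = 17.95.

(7.91, 17.95)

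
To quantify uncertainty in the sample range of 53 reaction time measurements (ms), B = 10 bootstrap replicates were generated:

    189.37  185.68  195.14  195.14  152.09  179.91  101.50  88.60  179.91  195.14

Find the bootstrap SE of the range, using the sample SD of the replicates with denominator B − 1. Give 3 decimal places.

Bootstrap SE is the standard deviation of the 10 replicate ranges.
Mean of replicates: (189.37 + 185.68 + 195.14 + 195.14 + 152.09 + 179.91 + 101.50 + 88.60 + 179.91 + 195.14) / 10 = 1662.4800 / 10 = 166.2480
Sum of squared deviations: (+23.1220)² + (+19.4320)² + (+28.8920)² + (+28.8920)² + (−14.1580)² + (+13.6620)² + (−64.7480)² + (−77.6480)² + (+13.6620)² + (+28.8920)² = 14211.7374
Variance = 14211.7374 / 9 = 1579.0819
SE* = √1579.0819

SE* = 39.738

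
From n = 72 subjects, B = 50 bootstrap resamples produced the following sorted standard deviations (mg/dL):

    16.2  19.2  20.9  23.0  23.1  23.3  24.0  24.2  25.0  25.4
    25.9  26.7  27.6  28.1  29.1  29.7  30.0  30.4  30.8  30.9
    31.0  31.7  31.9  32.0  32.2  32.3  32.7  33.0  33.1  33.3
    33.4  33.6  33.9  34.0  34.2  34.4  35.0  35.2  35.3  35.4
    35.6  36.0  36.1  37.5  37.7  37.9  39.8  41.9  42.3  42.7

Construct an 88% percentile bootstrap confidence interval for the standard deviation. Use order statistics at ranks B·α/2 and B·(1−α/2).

α = 0.12; lower rank = 50 × 0.060 = 3; upper rank = 50 × 0.940 = 47.
The 3rd smallest replicate is 20.9; the 47th is 39.8.

(20.9, 39.8)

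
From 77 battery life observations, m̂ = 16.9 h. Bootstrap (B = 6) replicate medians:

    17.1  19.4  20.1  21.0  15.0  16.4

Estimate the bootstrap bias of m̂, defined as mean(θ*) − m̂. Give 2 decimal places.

bias = +1.27

mean(θ*) = (17.1 + 19.4 + 20.1 + 21.0 + 15.0 + 16.4) / 6 = 18.167
bias = 18.167 − 16.9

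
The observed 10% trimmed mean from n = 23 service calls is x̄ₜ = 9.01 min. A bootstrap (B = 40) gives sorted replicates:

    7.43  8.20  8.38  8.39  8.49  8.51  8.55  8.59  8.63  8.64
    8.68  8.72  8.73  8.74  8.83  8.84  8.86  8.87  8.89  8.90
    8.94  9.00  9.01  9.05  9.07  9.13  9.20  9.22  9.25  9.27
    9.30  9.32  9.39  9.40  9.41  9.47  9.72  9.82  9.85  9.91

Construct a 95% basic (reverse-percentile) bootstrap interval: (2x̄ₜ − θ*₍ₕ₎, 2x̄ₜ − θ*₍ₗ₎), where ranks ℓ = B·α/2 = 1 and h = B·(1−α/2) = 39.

(8.17, 10.59)

Percentile endpoints at ranks 1 and 39: θ*₍1₎ = 7.43, θ*₍39₎ = 9.85.
Basic interval reflects these around x̄ₜ:
  lower = 2 × 9.01 − 9.85 = 8.17
  upper = 2 × 9.01 − 7.43 = 10.59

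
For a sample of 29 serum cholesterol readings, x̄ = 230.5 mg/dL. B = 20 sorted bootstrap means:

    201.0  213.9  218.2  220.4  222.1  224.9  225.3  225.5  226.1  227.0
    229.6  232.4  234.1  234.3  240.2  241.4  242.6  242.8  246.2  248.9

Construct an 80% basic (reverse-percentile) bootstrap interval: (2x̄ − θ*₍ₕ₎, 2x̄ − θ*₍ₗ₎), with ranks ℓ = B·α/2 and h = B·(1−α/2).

(218.2, 247.1)

Percentile endpoints at ranks 2 and 18: θ*₍2₎ = 213.9, θ*₍18₎ = 242.8.
Basic interval reflects these around x̄:
  lower = 2 × 230.5 − 242.8 = 218.2
  upper = 2 × 230.5 − 213.9 = 247.1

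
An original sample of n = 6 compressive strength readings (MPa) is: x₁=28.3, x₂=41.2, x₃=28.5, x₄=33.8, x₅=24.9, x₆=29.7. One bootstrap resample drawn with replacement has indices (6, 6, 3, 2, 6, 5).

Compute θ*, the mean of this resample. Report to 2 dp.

Resample values: 29.7, 29.7, 28.5, 41.2, 29.7, 24.9.
Mean = (29.7 + 29.7 + 28.5 + 41.2 + 29.7 + 24.9) / 6 = 183.70 / 6 = 30.62

θ* = 30.62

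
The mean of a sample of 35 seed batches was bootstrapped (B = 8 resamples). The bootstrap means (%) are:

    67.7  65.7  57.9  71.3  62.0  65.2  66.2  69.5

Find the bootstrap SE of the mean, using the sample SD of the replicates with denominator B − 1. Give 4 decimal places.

Bootstrap SE is the standard deviation of the 8 replicate means.
Mean of replicates: (67.7 + 65.7 + 57.9 + 71.3 + 62.0 + 65.2 + 66.2 + 69.5) / 8 = 525.50000 / 8 = 65.68750
Sum of squared deviations: (+2.01250)² + (+0.01250)² + (−7.78750)² + (+5.61250)² + (−3.68750)² + (−0.48750)² + (+0.51250)² + (+3.81250)² = 124.82875
Variance = 124.82875 / 7 = 17.83268
SE* = √17.83268

SE* = 4.2229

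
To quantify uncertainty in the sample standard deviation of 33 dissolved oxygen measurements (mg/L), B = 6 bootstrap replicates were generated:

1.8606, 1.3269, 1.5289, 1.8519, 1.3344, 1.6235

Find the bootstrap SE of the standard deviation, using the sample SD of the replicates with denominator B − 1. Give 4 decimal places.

Bootstrap SE is the standard deviation of the 6 replicate standard deviations.
Mean of replicates: (1.8606 + 1.3269 + 1.5289 + 1.8519 + 1.3344 + 1.6235) / 6 = 9.52620 / 6 = 1.58770
Sum of squared deviations: (+0.27290)² + (−0.26080)² + (−0.05880)² + (+0.26420)² + (−0.25330)² + (+0.03580)² = 0.28119
Variance = 0.28119 / 5 = 0.05624
SE* = √0.05624

SE* = 0.2371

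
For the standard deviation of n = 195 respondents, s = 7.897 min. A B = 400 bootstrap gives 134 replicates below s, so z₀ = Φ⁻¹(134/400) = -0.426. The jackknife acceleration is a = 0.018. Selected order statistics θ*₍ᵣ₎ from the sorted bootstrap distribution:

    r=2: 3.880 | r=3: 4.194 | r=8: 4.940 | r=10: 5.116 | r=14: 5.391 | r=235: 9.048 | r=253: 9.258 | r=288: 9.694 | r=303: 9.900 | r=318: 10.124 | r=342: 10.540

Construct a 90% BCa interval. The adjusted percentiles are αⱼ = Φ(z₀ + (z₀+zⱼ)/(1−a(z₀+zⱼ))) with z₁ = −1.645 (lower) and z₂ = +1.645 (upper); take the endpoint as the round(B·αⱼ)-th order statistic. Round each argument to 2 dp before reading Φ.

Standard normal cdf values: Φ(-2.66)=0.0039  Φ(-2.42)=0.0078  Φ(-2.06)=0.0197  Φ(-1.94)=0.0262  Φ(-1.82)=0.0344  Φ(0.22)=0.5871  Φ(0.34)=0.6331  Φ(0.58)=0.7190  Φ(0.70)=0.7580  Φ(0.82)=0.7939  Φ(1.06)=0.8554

Lower: z₀ + z₁ = -0.426 + (-1.645) = -2.071; 1 − a(z₀+z₁) = 1 − (0.018)(-2.071) = 1.0373; argument = -0.426 + (-2.071)/1.0373 = -2.4226 → -2.42.
α₁ = Φ(-2.42) = 0.0078; rank = round(400 × 0.0078) = 3; θ*₍3₎ = 4.194.
Upper: z₀ + z₂ = 1.219; 1 − a(z₀+z₂) = 0.9781; argument = 0.8203 → 0.82; α₂ = 0.7939; rank = 318; θ*₍318₎ = 10.124.

(4.194, 10.124)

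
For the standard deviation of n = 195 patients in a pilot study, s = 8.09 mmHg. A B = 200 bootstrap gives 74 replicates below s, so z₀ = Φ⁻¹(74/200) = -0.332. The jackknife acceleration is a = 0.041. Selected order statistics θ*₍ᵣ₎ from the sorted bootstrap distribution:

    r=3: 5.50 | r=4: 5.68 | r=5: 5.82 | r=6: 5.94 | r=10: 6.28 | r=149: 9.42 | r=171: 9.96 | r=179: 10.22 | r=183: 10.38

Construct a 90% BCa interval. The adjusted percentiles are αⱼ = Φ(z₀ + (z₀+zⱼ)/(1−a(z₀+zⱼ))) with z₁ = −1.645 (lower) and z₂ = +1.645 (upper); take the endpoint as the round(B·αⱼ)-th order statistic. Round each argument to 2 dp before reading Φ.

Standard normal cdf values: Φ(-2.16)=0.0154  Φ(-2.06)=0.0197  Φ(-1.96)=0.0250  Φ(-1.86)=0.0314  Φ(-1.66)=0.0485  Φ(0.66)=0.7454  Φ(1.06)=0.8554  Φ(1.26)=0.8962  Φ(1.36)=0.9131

Lower: z₀ + z₁ = -0.332 + (-1.645) = -1.977; 1 − a(z₀+z₁) = 1 − (0.041)(-1.977) = 1.0811; argument = -0.332 + (-1.977)/1.0811 = -2.1608 → -2.16.
α₁ = Φ(-2.16) = 0.0154; rank = round(200 × 0.0154) = 3; θ*₍3₎ = 5.50.
Upper: z₀ + z₂ = 1.313; 1 − a(z₀+z₂) = 0.9462; argument = 1.0557 → 1.06; α₂ = 0.8554; rank = 171; θ*₍171₎ = 9.96.

(5.50, 9.96)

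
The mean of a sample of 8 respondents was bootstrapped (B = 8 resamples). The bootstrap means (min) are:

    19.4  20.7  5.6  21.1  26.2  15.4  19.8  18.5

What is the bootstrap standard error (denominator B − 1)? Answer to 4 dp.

Bootstrap SE is the standard deviation of the 8 replicate means.
Mean of replicates: (19.4 + 20.7 + 5.6 + 21.1 + 26.2 + 15.4 + 19.8 + 18.5) / 8 = 146.70000 / 8 = 18.33750
Sum of squared deviations: (+1.06250)² + (+2.36250)² + (−12.73750)² + (+2.76250)² + (+7.86250)² + (−2.93750)² + (+1.46250)² + (+0.16250)² = 249.19875
Variance = 249.19875 / 7 = 35.59982
SE* = √35.59982

SE* = 5.9666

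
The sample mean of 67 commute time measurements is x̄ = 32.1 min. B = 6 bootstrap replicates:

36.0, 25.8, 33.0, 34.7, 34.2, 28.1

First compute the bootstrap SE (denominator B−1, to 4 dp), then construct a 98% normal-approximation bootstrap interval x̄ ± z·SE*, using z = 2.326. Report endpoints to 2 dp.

Mean of replicates = 31.9667; sum of squared deviations = 82.7733; SE* = √(82.7733/5) = 4.0687
Margin = 2.326 × 4.0687 = 9.464
Interval: 32.1 ± 9.464

(22.64, 41.56)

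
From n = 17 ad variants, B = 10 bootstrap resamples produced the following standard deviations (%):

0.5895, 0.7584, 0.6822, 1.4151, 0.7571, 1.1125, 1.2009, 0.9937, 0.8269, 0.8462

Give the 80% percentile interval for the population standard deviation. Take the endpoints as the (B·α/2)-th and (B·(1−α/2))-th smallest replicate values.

(0.5895, 1.2009)

Sorted replicates: 0.5895, 0.6822, 0.7571, 0.7584, 0.8269, 0.8462, 0.9937, 1.1125, 1.2009, 1.4151
α = 0.20; lower rank = 10 × 0.100 = 1; upper rank = 10 × 0.900 = 9.
The 1st smallest replicate is 0.5895; the 9th is 1.2009.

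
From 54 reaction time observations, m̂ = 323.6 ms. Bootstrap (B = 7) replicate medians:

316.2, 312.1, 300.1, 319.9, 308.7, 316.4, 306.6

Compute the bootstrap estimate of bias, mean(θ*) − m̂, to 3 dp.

mean(θ*) = (316.2 + 312.1 + 300.1 + 319.9 + 308.7 + 316.4 + 306.6) / 7 = 311.4286
bias = 311.4286 − 323.6

bias = −12.171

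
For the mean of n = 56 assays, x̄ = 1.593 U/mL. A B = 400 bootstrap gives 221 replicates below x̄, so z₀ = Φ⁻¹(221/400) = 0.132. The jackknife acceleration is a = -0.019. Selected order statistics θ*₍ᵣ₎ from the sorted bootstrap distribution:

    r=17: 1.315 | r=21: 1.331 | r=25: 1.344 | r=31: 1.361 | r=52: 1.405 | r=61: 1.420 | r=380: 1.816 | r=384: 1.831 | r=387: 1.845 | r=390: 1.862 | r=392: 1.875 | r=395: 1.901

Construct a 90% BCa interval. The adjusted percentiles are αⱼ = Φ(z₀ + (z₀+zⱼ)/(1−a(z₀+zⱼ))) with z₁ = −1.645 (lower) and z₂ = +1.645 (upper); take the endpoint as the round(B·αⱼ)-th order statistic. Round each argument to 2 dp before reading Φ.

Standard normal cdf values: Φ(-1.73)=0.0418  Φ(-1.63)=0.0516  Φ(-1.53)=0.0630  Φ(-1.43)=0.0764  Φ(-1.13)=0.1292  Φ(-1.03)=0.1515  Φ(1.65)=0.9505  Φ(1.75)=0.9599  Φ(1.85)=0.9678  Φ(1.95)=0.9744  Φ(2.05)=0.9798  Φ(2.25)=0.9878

(1.361, 1.845)

Lower: z₀ + z₁ = 0.132 + (-1.645) = -1.513; 1 − a(z₀+z₁) = 1 − (-0.019)(-1.513) = 0.9713; argument = 0.132 + (-1.513)/0.9713 = -1.4258 → -1.43.
α₁ = Φ(-1.43) = 0.0764; rank = round(400 × 0.0764) = 31; θ*₍31₎ = 1.361.
Upper: z₀ + z₂ = 1.777; 1 − a(z₀+z₂) = 1.0338; argument = 1.8510 → 1.85; α₂ = 0.9678; rank = 387; θ*₍387₎ = 1.845.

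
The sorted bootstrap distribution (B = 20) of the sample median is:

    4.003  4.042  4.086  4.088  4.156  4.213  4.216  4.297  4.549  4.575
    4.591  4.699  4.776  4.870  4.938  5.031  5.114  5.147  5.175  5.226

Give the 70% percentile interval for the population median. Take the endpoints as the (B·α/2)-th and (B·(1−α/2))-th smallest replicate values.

(4.086, 5.114)

α = 0.30; lower rank = 20 × 0.150 = 3; upper rank = 20 × 0.850 = 17.
The 3rd smallest replicate is 4.086; the 17th is 5.114.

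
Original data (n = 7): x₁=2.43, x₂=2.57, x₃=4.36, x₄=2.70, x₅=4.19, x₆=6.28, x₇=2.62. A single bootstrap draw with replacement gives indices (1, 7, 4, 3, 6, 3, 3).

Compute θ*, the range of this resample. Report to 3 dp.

Resample values: 2.43, 2.62, 2.70, 4.36, 6.28, 4.36, 4.36.
Range = 6.28 − 2.43 = 3.850

θ* = 3.850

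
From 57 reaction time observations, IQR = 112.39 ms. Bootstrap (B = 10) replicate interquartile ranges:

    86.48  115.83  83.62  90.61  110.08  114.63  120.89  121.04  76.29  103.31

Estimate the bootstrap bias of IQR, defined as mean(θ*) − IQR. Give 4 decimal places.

mean(θ*) = (86.48 + 115.83 + 83.62 + 90.61 + 110.08 + 114.63 + 120.89 + 121.04 + 76.29 + 103.31) / 10 = 102.27800
bias = 102.27800 − 112.39

bias = −10.1120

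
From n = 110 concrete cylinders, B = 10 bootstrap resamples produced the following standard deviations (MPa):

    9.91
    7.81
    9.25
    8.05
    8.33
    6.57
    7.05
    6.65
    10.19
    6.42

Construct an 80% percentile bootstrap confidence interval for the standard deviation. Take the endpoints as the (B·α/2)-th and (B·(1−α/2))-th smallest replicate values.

Sorted replicates: 6.42, 6.57, 6.65, 7.05, 7.81, 8.05, 8.33, 9.25, 9.91, 10.19
α = 0.20; lower rank = 10 × 0.100 = 1; upper rank = 10 × 0.900 = 9.
The 1st smallest replicate is 6.42; the 9th is 9.91.

(6.42, 9.91)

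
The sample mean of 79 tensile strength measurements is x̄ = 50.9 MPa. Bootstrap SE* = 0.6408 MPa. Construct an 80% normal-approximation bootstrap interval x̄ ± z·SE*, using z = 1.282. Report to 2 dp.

(50.08, 51.72)

Margin = 1.282 × 0.6408 = 0.822
Interval: 50.9 ± 0.822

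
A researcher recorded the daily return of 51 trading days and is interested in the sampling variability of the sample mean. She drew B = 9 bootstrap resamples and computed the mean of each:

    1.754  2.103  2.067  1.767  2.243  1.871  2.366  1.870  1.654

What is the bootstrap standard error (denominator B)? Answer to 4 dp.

SE* = 0.2275

Bootstrap SE is the standard deviation of the 9 replicate means.
Mean of replicates: (1.754 + 2.103 + 2.067 + 1.767 + 2.243 + 1.871 + 2.366 + 1.870 + 1.654) / 9 = 17.69500 / 9 = 1.96611
Sum of squared deviations: (−0.21211)² + (+0.13689)² + (+0.10089)² + (−0.19911)² + (+0.27689)² + (−0.09511)² + (+0.39989)² + (−0.09611)² + (−0.31211)² = 0.46583
Variance = 0.46583 / 9 = 0.05176
SE* = √0.05176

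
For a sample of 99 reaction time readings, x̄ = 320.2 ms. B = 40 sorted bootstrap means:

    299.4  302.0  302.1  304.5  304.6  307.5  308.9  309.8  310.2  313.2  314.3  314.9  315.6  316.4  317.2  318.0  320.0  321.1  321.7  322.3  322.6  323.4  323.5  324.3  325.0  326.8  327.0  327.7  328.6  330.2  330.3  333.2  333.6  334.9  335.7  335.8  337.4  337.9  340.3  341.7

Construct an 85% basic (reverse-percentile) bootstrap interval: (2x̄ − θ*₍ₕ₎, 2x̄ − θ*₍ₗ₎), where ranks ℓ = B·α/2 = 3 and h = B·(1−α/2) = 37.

(303.0, 338.3)

Percentile endpoints at ranks 3 and 37: θ*₍3₎ = 302.1, θ*₍37₎ = 337.4.
Basic interval reflects these around x̄:
  lower = 2 × 320.2 − 337.4 = 303.0
  upper = 2 × 320.2 − 302.1 = 338.3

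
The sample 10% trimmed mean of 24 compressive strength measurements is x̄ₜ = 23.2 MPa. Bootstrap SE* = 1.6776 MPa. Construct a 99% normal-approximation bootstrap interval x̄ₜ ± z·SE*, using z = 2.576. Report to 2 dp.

(18.88, 27.52)

Margin = 2.576 × 1.6776 = 4.321
Interval: 23.2 ± 4.321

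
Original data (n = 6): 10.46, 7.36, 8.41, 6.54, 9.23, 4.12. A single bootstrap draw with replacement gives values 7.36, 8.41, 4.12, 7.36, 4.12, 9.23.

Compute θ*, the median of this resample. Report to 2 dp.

θ* = 7.36

Sorted: 4.12, 4.12, 7.36, 7.36, 8.41, 9.23
Median = average of the two middle values = 7.36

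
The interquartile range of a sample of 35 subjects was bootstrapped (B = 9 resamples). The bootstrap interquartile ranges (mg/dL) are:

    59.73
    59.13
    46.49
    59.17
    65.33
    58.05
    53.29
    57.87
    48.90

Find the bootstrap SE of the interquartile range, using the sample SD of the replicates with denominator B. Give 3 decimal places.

SE* = 5.527

Bootstrap SE is the standard deviation of the 9 replicate interquartile ranges.
Mean of replicates: (59.73 + 59.13 + 46.49 + 59.17 + 65.33 + 58.05 + 53.29 + 57.87 + 48.90) / 9 = 507.9600 / 9 = 56.4400
Sum of squared deviations: (+3.2900)² + (+2.6900)² + (−9.9500)² + (+2.7300)² + (+8.8900)² + (+1.6100)² + (−3.1500)² + (+1.4300)² + (−7.5400)² = 274.9588
Variance = 274.9588 / 9 = 30.5510
SE* = √30.5510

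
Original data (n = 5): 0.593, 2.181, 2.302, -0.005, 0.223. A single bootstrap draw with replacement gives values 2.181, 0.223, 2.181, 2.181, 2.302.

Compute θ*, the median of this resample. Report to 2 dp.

Sorted: 0.223, 2.181, 2.181, 2.181, 2.302
Median = middle value = 2.18

θ* = 2.18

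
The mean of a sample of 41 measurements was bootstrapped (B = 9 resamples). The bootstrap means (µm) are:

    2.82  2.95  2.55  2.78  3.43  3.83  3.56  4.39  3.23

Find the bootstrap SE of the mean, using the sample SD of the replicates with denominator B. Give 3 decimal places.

Bootstrap SE is the standard deviation of the 9 replicate means.
Mean of replicates: (2.82 + 2.95 + 2.55 + 2.78 + 3.43 + 3.83 + 3.56 + 4.39 + 3.23) / 9 = 29.5400 / 9 = 3.2822
Sum of squared deviations: (−0.4622)² + (−0.3322)² + (−0.7322)² + (−0.5022)² + (+0.1478)² + (+0.5478)² + (+0.2778)² + (+1.1078)² + (−0.0522)² = 2.7414
Variance = 2.7414 / 9 = 0.3046
SE* = √0.3046

SE* = 0.552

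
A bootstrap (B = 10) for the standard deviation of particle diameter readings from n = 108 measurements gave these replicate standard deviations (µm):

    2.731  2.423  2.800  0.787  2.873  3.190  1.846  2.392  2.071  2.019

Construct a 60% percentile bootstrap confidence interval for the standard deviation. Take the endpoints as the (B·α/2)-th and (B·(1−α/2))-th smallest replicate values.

Sorted replicates: 0.787, 1.846, 2.019, 2.071, 2.392, 2.423, 2.731, 2.800, 2.873, 3.190
α = 0.40; lower rank = 10 × 0.200 = 2; upper rank = 10 × 0.800 = 8.
The 2nd smallest replicate is 1.846; the 8th is 2.800.

(1.846, 2.800)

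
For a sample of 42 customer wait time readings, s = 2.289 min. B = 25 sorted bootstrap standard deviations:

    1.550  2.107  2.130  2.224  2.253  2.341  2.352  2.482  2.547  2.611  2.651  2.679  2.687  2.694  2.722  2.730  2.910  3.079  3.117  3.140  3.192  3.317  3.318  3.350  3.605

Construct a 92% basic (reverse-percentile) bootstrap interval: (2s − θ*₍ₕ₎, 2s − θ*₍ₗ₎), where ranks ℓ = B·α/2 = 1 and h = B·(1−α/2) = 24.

Percentile endpoints at ranks 1 and 24: θ*₍1₎ = 1.550, θ*₍24₎ = 3.350.
Basic interval reflects these around s:
  lower = 2 × 2.289 − 3.350 = 1.228
  upper = 2 × 2.289 − 1.550 = 3.028

(1.228, 3.028)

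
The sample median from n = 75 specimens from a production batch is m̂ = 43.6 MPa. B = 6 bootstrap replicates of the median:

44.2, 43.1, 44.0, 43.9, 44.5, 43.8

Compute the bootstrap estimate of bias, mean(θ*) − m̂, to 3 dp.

bias = +0.317

mean(θ*) = (44.2 + 43.1 + 44.0 + 43.9 + 44.5 + 43.8) / 6 = 43.9167
bias = 43.9167 − 43.6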